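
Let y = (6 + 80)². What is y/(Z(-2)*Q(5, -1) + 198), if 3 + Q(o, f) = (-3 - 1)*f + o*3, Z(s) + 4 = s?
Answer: 3698/51 ≈ 72.510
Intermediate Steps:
Z(s) = -4 + s
Q(o, f) = -3 - 4*f + 3*o (Q(o, f) = -3 + ((-3 - 1)*f + o*3) = -3 + (-4*f + 3*o) = -3 - 4*f + 3*o)
y = 7396 (y = 86² = 7396)
y/(Z(-2)*Q(5, -1) + 198) = 7396/((-4 - 2)*(-3 - 4*(-1) + 3*5) + 198) = 7396/(-6*(-3 + 4 + 15) + 198) = 7396/(-6*16 + 198) = 7396/(-96 + 198) = 7396/102 = (1/102)*7396 = 3698/51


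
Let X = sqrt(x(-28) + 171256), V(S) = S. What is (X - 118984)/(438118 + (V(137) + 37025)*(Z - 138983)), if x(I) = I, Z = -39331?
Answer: 59492/3313033375 - sqrt(42807)/3313033375 ≈ 1.7895e-5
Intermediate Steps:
X = 2*sqrt(42807) (X = sqrt(-28 + 171256) = sqrt(171228) = 2*sqrt(42807) ≈ 413.80)
(X - 118984)/(438118 + (V(137) + 37025)*(Z - 138983)) = (2*sqrt(42807) - 118984)/(438118 + (137 + 37025)*(-39331 - 138983)) = (-118984 + 2*sqrt(42807))/(438118 + 37162*(-178314)) = (-118984 + 2*sqrt(42807))/(438118 - 6626504868) = (-118984 + 2*sqrt(42807))/(-6626066750) = (-118984 + 2*sqrt(42807))*(-1/6626066750) = 59492/3313033375 - sqrt(42807)/3313033375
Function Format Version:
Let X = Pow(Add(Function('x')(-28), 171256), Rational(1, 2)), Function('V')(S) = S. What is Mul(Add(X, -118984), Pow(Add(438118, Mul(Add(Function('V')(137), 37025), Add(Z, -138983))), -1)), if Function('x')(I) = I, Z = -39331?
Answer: Add(Rational(59492, 3313033375), Mul(Rational(-1, 3313033375), Pow(42807, Rational(1, 2)))) ≈ 1.7895e-5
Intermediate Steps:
X = Mul(2, Pow(42807, Rational(1, 2))) (X = Pow(Add(-28, 171256), Rational(1, 2)) = Pow(171228, Rational(1, 2)) = Mul(2, Pow(42807, Rational(1, 2))) ≈ 413.80)
Mul(Add(X, -118984), Pow(Add(438118, Mul(Add(Function('V')(137), 37025), Add(Z, -138983))), -1)) = Mul(Add(Mul(2, Pow(42807, Rational(1, 2))), -118984), Pow(Add(438118, Mul(Add(137, 37025), Add(-39331, -138983))), -1)) = Mul(Add(-118984, Mul(2, Pow(42807, Rational(1, 2)))), Pow(Add(438118, Mul(37162, -178314)), -1)) = Mul(Add(-118984, Mul(2, Pow(42807, Rational(1, 2)))), Pow(Add(438118, -6626504868), -1)) = Mul(Add(-118984, Mul(2, Pow(42807, Rational(1, 2)))), Pow(-6626066750, -1)) = Mul(Add(-118984, Mul(2, Pow(42807, Rational(1, 2)))), Rational(-1, 6626066750)) = Add(Rational(59492, 3313033375), Mul(Rational(-1, 3313033375), Pow(42807, Rational(1, 2))))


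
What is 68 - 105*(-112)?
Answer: 11828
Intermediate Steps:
68 - 105*(-112) = 68 + 11760 = 11828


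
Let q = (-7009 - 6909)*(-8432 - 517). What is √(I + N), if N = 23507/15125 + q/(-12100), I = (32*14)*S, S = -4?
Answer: I*√3655414410/550 ≈ 109.93*I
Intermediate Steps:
q = 124552182 (q = -13918*(-8949) = 124552182)
I = -1792 (I = (32*14)*(-4) = 448*(-4) = -1792)
N = -311333441/30250 (N = 23507/15125 + 124552182/(-12100) = 23507*(1/15125) + 124552182*(-1/12100) = 2137/1375 - 62276091/6050 = -311333441/30250 ≈ -10292.)
√(I + N) = √(-1792 - 311333441/30250) = √(-365541441/30250) = I*√3655414410/550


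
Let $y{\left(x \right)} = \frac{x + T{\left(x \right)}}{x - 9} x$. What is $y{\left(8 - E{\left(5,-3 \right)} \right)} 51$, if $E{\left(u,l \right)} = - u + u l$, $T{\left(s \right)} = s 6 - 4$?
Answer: $\frac{274176}{19} \approx 14430.0$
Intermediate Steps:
$T{\left(s \right)} = -4 + 6 s$ ($T{\left(s \right)} = 6 s - 4 = -4 + 6 s$)
$E{\left(u,l \right)} = - u + l u$
$y{\left(x \right)} = \frac{x \left(-4 + 7 x\right)}{-9 + x}$ ($y{\left(x \right)} = \frac{x + \left(-4 + 6 x\right)}{x - 9} x = \frac{-4 + 7 x}{-9 + x} x = \frac{x \left(-4 + 7 x\right)}{-9 + x}$)
$y{\left(8 - E{\left(5,-3 \right)} \right)} 51 = \frac{\left(8 - 5 \left(-1 - 3\right)\right) \left(-4 + 7 \left(8 - 5 \left(-1 - 3\right)\right)\right)}{-9 - \left(-8 + 5 \left(-1 - 3\right)\right)} 51 = \frac{\left(8 - 5 \left(-4\right)\right) \left(-4 + 7 \left(8 - 5 \left(-4\right)\right)\right)}{-9 - \left(-8 + 5 \left(-4\right)\right)} 51 = \frac{\left(8 - -20\right) \left(-4 + 7 \left(8 - -20\right)\right)}{-9 + \left(8 - -20\right)} 51 = \frac{\left(8 + 20\right) \left(-4 + 7 \left(8 + 20\right)\right)}{-9 + \left(8 + 20\right)} 51 = \frac{28 \left(-4 + 7 \cdot 28\right)}{-9 + 28} \cdot 51 = \frac{28 \left(-4 + 196\right)}{19} \cdot 51 = 28 \cdot \frac{1}{19} \cdot 192 \cdot 51 = \frac{5376}{19} \cdot 51 = \frac{274176}{19}$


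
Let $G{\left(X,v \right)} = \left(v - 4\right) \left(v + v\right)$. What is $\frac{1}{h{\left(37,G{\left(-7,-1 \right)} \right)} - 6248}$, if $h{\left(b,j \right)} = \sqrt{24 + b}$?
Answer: $- \frac{6248}{39037443} - \frac{\sqrt{61}}{39037443} \approx -0.00016025$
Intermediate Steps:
$G{\left(X,v \right)} = 2 v \left(-4 + v\right)$ ($G{\left(X,v \right)} = \left(-4 + v\right) 2 v = 2 v \left(-4 + v\right)$)
$\frac{1}{h{\left(37,G{\left(-7,-1 \right)} \right)} - 6248} = \frac{1}{\sqrt{24 + 37} - 6248} = \frac{1}{\sqrt{61} - 6248} = \frac{1}{-6248 + \sqrt{61}}$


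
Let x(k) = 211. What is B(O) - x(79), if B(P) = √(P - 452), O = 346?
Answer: -211 + I*√106 ≈ -211.0 + 10.296*I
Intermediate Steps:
B(P) = √(-452 + P)
B(O) - x(79) = √(-452 + 346) - 1*211 = √(-106) - 211 = I*√106 - 211 = -211 + I*√106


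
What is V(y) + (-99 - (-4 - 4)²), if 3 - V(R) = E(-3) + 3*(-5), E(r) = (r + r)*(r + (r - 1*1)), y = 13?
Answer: -187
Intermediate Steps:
E(r) = 2*r*(-1 + 2*r) (E(r) = (2*r)*(r + (r - 1)) = (2*r)*(r + (-1 + r)) = (2*r)*(-1 + 2*r) = 2*r*(-1 + 2*r))
V(R) = -24 (V(R) = 3 - (2*(-3)*(-1 + 2*(-3)) + 3*(-5)) = 3 - (2*(-3)*(-1 - 6) - 15) = 3 - (2*(-3)*(-7) - 15) = 3 - (42 - 15) = 3 - 1*27 = 3 - 27 = -24)
V(y) + (-99 - (-4 - 4)²) = -24 + (-99 - (-4 - 4)²) = -24 + (-99 - 1*(-8)²) = -24 + (-99 - 1*64) = -24 + (-99 - 64) = -24 - 163 = -187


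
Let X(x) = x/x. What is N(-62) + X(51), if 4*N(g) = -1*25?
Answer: -21/4 ≈ -5.2500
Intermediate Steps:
N(g) = -25/4 (N(g) = (-1*25)/4 = (¼)*(-25) = -25/4)
X(x) = 1
N(-62) + X(51) = -25/4 + 1 = -21/4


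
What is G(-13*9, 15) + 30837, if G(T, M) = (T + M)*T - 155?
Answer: 42616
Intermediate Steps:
G(T, M) = -155 + T*(M + T) (G(T, M) = (M + T)*T - 155 = T*(M + T) - 155 = -155 + T*(M + T))
G(-13*9, 15) + 30837 = (-155 + (-13*9)² + 15*(-13*9)) + 30837 = (-155 + (-117)² + 15*(-117)) + 30837 = (-155 + 13689 - 1755) + 30837 = 11779 + 30837 = 42616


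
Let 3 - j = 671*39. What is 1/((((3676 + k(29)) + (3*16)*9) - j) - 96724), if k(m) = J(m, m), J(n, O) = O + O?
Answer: -1/66392 ≈ -1.5062e-5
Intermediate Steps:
J(n, O) = 2*O
k(m) = 2*m
j = -26166 (j = 3 - 671*39 = 3 - 1*26169 = 3 - 26169 = -26166)
1/((((3676 + k(29)) + (3*16)*9) - j) - 96724) = 1/((((3676 + 2*29) + (3*16)*9) - 1*(-26166)) - 96724) = 1/((((3676 + 58) + 48*9) + 26166) - 96724) = 1/(((3734 + 432) + 26166) - 96724) = 1/((4166 + 26166) - 96724) = 1/(30332 - 96724) = 1/(-66392) = -1/66392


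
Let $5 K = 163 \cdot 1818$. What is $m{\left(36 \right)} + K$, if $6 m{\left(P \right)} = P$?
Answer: $\frac{296364}{5} \approx 59273.0$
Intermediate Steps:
$K = \frac{296334}{5}$ ($K = \frac{163 \cdot 1818}{5} = \frac{1}{5} \cdot 296334 = \frac{296334}{5} \approx 59267.0$)
$m{\left(P \right)} = \frac{P}{6}$
$m{\left(36 \right)} + K = \frac{1}{6} \cdot 36 + \frac{296334}{5} = 6 + \frac{296334}{5} = \frac{296364}{5}$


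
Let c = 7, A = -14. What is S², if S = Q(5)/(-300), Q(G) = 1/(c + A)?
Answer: 1/4410000 ≈ 2.2676e-7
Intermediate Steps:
Q(G) = -⅐ (Q(G) = 1/(7 - 14) = 1/(-7) = -⅐)
S = 1/2100 (S = -⅐/(-300) = -⅐*(-1/300) = 1/2100 ≈ 0.00047619)
S² = (1/2100)² = 1/4410000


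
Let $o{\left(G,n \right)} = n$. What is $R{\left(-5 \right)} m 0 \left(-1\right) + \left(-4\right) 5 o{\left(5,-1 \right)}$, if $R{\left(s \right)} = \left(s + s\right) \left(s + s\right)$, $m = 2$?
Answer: $20$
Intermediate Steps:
$R{\left(s \right)} = 4 s^{2}$ ($R{\left(s \right)} = 2 s 2 s = 4 s^{2}$)
$R{\left(-5 \right)} m 0 \left(-1\right) + \left(-4\right) 5 o{\left(5,-1 \right)} = 4 \left(-5\right)^{2} \cdot 2 \cdot 0 \left(-1\right) + \left(-4\right) 5 \left(-1\right) = 4 \cdot 25 \cdot 0 \left(-1\right) - -20 = 100 \cdot 0 + 20 = 0 + 20 = 20$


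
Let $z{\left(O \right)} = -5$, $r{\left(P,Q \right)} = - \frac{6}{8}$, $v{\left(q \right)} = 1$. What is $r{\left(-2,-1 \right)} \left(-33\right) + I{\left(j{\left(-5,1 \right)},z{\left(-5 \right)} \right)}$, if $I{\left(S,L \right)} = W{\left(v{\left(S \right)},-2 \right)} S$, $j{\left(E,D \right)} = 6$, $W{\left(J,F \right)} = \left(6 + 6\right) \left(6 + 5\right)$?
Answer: $\frac{3267}{4} \approx 816.75$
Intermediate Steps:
$W{\left(J,F \right)} = 132$ ($W{\left(J,F \right)} = 12 \cdot 11 = 132$)
$r{\left(P,Q \right)} = - \frac{3}{4}$ ($r{\left(P,Q \right)} = \left(-6\right) \frac{1}{8} = - \frac{3}{4}$)
$I{\left(S,L \right)} = 132 S$
$r{\left(-2,-1 \right)} \left(-33\right) + I{\left(j{\left(-5,1 \right)},z{\left(-5 \right)} \right)} = \left(- \frac{3}{4}\right) \left(-33\right) + 132 \cdot 6 = \frac{99}{4} + 792 = \frac{3267}{4}$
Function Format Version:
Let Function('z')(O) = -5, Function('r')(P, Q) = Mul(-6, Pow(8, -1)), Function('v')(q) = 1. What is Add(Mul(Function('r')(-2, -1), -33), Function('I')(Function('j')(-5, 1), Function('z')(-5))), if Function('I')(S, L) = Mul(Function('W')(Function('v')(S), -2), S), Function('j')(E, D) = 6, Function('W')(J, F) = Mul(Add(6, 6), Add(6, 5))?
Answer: Rational(3267, 4) ≈ 816.75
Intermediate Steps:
Function('W')(J, F) = 132 (Function('W')(J, F) = Mul(12, 11) = 132)
Function('r')(P, Q) = Rational(-3, 4) (Function('r')(P, Q) = Mul(-6, Rational(1, 8)) = Rational(-3, 4))
Function('I')(S, L) = Mul(132, S)
Add(Mul(Function('r')(-2, -1), -33), Function('I')(Function('j')(-5, 1), Function('z')(-5))) = Add(Mul(Rational(-3, 4), -33), Mul(132, 6)) = Add(Rational(99, 4), 792) = Rational(3267, 4)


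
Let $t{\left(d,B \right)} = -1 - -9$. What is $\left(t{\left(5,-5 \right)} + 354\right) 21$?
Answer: $7602$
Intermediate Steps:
$t{\left(d,B \right)} = 8$ ($t{\left(d,B \right)} = -1 + 9 = 8$)
$\left(t{\left(5,-5 \right)} + 354\right) 21 = \left(8 + 354\right) 21 = 362 \cdot 21 = 7602$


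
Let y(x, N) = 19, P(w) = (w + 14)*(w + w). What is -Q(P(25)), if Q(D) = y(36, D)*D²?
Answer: -72247500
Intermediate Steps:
P(w) = 2*w*(14 + w) (P(w) = (14 + w)*(2*w) = 2*w*(14 + w))
Q(D) = 19*D²
-Q(P(25)) = -19*(2*25*(14 + 25))² = -19*(2*25*39)² = -19*1950² = -19*3802500 = -1*72247500 = -72247500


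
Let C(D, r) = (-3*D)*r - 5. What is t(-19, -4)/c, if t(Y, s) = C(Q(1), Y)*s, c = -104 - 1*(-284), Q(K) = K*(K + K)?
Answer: -109/45 ≈ -2.4222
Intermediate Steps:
Q(K) = 2*K² (Q(K) = K*(2*K) = 2*K²)
C(D, r) = -5 - 3*D*r (C(D, r) = -3*D*r - 5 = -5 - 3*D*r)
c = 180 (c = -104 + 284 = 180)
t(Y, s) = s*(-5 - 6*Y) (t(Y, s) = (-5 - 3*2*1²*Y)*s = (-5 - 3*2*1*Y)*s = (-5 - 3*2*Y)*s = (-5 - 6*Y)*s = s*(-5 - 6*Y))
t(-19, -4)/c = -1*(-4)*(5 + 6*(-19))/180 = -1*(-4)*(5 - 114)*(1/180) = -1*(-4)*(-109)*(1/180) = -436*1/180 = -109/45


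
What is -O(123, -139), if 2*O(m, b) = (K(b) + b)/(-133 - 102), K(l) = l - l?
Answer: -139/470 ≈ -0.29574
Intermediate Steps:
K(l) = 0
O(m, b) = -b/470 (O(m, b) = ((0 + b)/(-133 - 102))/2 = (b/(-235))/2 = (b*(-1/235))/2 = (-b/235)/2 = -b/470)
-O(123, -139) = -(-1)*(-139)/470 = -1*139/470 = -139/470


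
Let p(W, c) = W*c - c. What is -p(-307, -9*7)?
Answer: -19404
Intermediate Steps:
p(W, c) = -c + W*c
-p(-307, -9*7) = -(-9*7)*(-1 - 307) = -(-63)*(-308) = -1*19404 = -19404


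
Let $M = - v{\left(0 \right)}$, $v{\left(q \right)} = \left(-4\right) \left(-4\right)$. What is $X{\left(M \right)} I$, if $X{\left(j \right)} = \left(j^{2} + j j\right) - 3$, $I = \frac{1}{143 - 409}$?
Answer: $- \frac{509}{266} \approx -1.9135$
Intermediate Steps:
$v{\left(q \right)} = 16$
$M = -16$ ($M = \left(-1\right) 16 = -16$)
$I = - \frac{1}{266}$ ($I = \frac{1}{-266} = - \frac{1}{266} \approx -0.0037594$)
$X{\left(j \right)} = -3 + 2 j^{2}$ ($X{\left(j \right)} = \left(j^{2} + j^{2}\right) - 3 = 2 j^{2} - 3 = -3 + 2 j^{2}$)
$X{\left(M \right)} I = \left(-3 + 2 \left(-16\right)^{2}\right) \left(- \frac{1}{266}\right) = \left(-3 + 2 \cdot 256\right) \left(- \frac{1}{266}\right) = \left(-3 + 512\right) \left(- \frac{1}{266}\right) = 509 \left(- \frac{1}{266}\right) = - \frac{509}{266}$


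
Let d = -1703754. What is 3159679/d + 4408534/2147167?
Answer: 726698957243/3658244364918 ≈ 0.19865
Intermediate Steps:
3159679/d + 4408534/2147167 = 3159679/(-1703754) + 4408534/2147167 = 3159679*(-1/1703754) + 4408534*(1/2147167) = -3159679/1703754 + 4408534/2147167 = 726698957243/3658244364918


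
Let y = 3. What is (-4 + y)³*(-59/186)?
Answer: 59/186 ≈ 0.31720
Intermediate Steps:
(-4 + y)³*(-59/186) = (-4 + 3)³*(-59/186) = (-1)³*(-59*1/186) = -1*(-59/186) = 59/186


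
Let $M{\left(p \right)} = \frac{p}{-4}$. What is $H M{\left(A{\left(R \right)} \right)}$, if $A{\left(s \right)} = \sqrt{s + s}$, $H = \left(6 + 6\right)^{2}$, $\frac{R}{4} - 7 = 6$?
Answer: $- 72 \sqrt{26} \approx -367.13$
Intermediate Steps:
$R = 52$ ($R = 28 + 4 \cdot 6 = 28 + 24 = 52$)
$H = 144$ ($H = 12^{2} = 144$)
$A{\left(s \right)} = \sqrt{2} \sqrt{s}$ ($A{\left(s \right)} = \sqrt{2 s} = \sqrt{2} \sqrt{s}$)
$M{\left(p \right)} = - \frac{p}{4}$ ($M{\left(p \right)} = p \left(- \frac{1}{4}\right) = - \frac{p}{4}$)
$H M{\left(A{\left(R \right)} \right)} = 144 \left(- \frac{\sqrt{2} \sqrt{52}}{4}\right) = 144 \left(- \frac{\sqrt{2} \cdot 2 \sqrt{13}}{4}\right) = 144 \left(- \frac{2 \sqrt{26}}{4}\right) = 144 \left(- \frac{\sqrt{26}}{2}\right) = - 72 \sqrt{26}$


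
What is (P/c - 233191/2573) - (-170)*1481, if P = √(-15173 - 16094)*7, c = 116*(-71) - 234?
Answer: 647571019/2573 - I*√31267/1210 ≈ 2.5168e+5 - 0.14614*I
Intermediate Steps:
c = -8470 (c = -8236 - 234 = -8470)
P = 7*I*√31267 (P = √(-31267)*7 = (I*√31267)*7 = 7*I*√31267 ≈ 1237.8*I)
(P/c - 233191/2573) - (-170)*1481 = ((7*I*√31267)/(-8470) - 233191/2573) - (-170)*1481 = ((7*I*√31267)*(-1/8470) - 233191*1/2573) - 1*(-251770) = (-I*√31267/1210 - 233191/2573) + 251770 = (-233191/2573 - I*√31267/1210) + 251770 = 647571019/2573 - I*√31267/1210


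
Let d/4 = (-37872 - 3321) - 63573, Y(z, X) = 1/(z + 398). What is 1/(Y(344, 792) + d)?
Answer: -742/310945487 ≈ -2.3863e-6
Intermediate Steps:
Y(z, X) = 1/(398 + z)
d = -419064 (d = 4*((-37872 - 3321) - 63573) = 4*(-41193 - 63573) = 4*(-104766) = -419064)
1/(Y(344, 792) + d) = 1/(1/(398 + 344) - 419064) = 1/(1/742 - 419064) = 1/(-310945487/742) = -742/310945487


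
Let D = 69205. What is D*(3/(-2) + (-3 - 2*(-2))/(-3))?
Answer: -761255/6 ≈ -1.2688e+5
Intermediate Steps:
D*(3/(-2) + (-3 - 2*(-2))/(-3)) = 69205*(3/(-2) + (-3 - 2*(-2))/(-3)) = 69205*(3*(-1/2) + (-3 + 4)*(-1/3)) = 69205*(-3/2 + 1*(-1/3)) = 69205*(-3/2 - 1/3) = 69205*(-11/6) = -761255/6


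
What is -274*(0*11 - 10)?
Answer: 2740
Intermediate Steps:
-274*(0*11 - 10) = -274*(0 - 10) = -274*(-10) = 2740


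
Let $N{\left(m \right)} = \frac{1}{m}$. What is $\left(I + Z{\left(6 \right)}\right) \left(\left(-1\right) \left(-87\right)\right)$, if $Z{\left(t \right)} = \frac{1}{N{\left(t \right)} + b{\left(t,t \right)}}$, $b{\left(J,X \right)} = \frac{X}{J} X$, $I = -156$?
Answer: $- \frac{501642}{37} \approx -13558.0$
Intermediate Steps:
$b{\left(J,X \right)} = \frac{X^{2}}{J}$
$Z{\left(t \right)} = \frac{1}{t + \frac{1}{t}}$ ($Z{\left(t \right)} = \frac{1}{\frac{1}{t} + \frac{t^{2}}{t}} = \frac{1}{\frac{1}{t} + t} = \frac{1}{t + \frac{1}{t}}$)
$\left(I + Z{\left(6 \right)}\right) \left(\left(-1\right) \left(-87\right)\right) = \left(-156 + \frac{6}{1 + 6^{2}}\right) \left(\left(-1\right) \left(-87\right)\right) = \left(-156 + \frac{6}{1 + 36}\right) 87 = \left(-156 + \frac{6}{37}\right) 87 = \left(- \frac{5766}{37}\right) 87 = - \frac{501642}{37}$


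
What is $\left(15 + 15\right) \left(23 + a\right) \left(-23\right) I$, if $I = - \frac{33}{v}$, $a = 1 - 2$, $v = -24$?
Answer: $- \frac{41745}{2} \approx -20873.0$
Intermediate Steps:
$a = -1$
$I = \frac{11}{8}$ ($I = - \frac{33}{-24} = \left(-33\right) \left(- \frac{1}{24}\right) = \frac{11}{8} \approx 1.375$)
$\left(15 + 15\right) \left(23 + a\right) \left(-23\right) I = \left(15 + 15\right) \left(23 - 1\right) \left(-23\right) \frac{11}{8} = 30 \cdot 22 \left(-23\right) \frac{11}{8} = 660 \left(-23\right) \frac{11}{8} = \left(-15180\right) \frac{11}{8} = - \frac{41745}{2}$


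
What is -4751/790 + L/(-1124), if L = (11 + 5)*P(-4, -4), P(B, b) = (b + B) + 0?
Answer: -1309751/221990 ≈ -5.9000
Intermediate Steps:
P(B, b) = B + b (P(B, b) = (B + b) + 0 = B + b)
L = -128 (L = (11 + 5)*(-4 - 4) = 16*(-8) = -128)
-4751/790 + L/(-1124) = -4751/790 - 128/(-1124) = -4751*1/790 - 128*(-1/1124) = -4751/790 + 32/281 = -1309751/221990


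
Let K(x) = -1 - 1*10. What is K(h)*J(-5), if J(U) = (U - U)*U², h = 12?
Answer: 0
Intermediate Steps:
J(U) = 0 (J(U) = 0*U² = 0)
K(x) = -11 (K(x) = -1 - 10 = -11)
K(h)*J(-5) = -11*0 = 0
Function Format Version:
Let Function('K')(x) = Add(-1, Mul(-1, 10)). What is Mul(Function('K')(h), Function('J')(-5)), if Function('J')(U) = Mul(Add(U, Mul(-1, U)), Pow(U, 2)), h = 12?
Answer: 0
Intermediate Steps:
Function('J')(U) = 0 (Function('J')(U) = Mul(0, Pow(U, 2)) = 0)
Function('K')(x) = -11 (Function('K')(x) = Add(-1, -10) = -11)
Mul(Function('K')(h), Function('J')(-5)) = Mul(-11, 0) = 0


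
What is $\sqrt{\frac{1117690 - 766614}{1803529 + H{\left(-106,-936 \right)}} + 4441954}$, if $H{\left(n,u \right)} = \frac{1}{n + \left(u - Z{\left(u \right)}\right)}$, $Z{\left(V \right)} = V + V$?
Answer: $\frac{\sqrt{82260463226795329437114}}{136084461} \approx 2107.6$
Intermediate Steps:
$Z{\left(V \right)} = 2 V$
$H{\left(n,u \right)} = \frac{1}{n - u}$ ($H{\left(n,u \right)} = \frac{1}{n + \left(u - 2 u\right)} = \frac{1}{n - u}$)
$\sqrt{\frac{1117690 - 766614}{1803529 + H{\left(-106,-936 \right)}} + 4441954} = \sqrt{\frac{1117690 - 766614}{1803529 + \frac{1}{-106 - -936}} + 4441954} = \sqrt{\frac{351076}{1803529 + \frac{1}{-106 + 936}} + 4441954} = \sqrt{\frac{351076}{1803529 + \frac{1}{830}} + 4441954} = \sqrt{\frac{351076}{\frac{1496929071}{830}} + 4441954} = \sqrt{351076 \cdot \frac{830}{1496929071} + 4441954} = \sqrt{\frac{26490280}{136084461} + 4441954} = \sqrt{\frac{604480942367074}{136084461}} = \frac{\sqrt{82260463226795329437114}}{136084461}$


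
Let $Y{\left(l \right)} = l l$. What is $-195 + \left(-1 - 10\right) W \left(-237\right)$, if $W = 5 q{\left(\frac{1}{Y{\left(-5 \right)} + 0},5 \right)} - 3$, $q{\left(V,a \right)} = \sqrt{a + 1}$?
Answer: $-8016 + 13035 \sqrt{6} \approx 23913.0$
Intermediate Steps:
$Y{\left(l \right)} = l^{2}$
$q{\left(V,a \right)} = \sqrt{1 + a}$
$W = -3 + 5 \sqrt{6}$ ($W = 5 \sqrt{1 + 5} - 3 = 5 \sqrt{6} - 3 = -3 + 5 \sqrt{6} \approx 9.2475$)
$-195 + \left(-1 - 10\right) W \left(-237\right) = -195 + \left(-1 - 10\right) \left(-3 + 5 \sqrt{6}\right) \left(-237\right) = -195 + - 11 \left(-3 + 5 \sqrt{6}\right) \left(-237\right) = -195 + \left(33 - 55 \sqrt{6}\right) \left(-237\right) = -195 - \left(7821 - 13035 \sqrt{6}\right) = -8016 + 13035 \sqrt{6}$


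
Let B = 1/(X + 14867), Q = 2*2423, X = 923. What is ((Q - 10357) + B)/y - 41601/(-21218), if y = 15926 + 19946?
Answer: 571506033781/316270415680 ≈ 1.8070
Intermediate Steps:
y = 35872
Q = 4846
B = 1/15790 (B = 1/(923 + 14867) = 1/15790 ≈ 6.3331e-5)
((Q - 10357) + B)/y - 41601/(-21218) = ((4846 - 10357) + 1/15790)/35872 - 41601/(-21218) = (-5511 + 1/15790)*(1/35872) - 41601*(-1/21218) = -87018689/15790*1/35872 + 41601/21218 = -4579931/29811520 + 41601/21218 = 571506033781/316270415680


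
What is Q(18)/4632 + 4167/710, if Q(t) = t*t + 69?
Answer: 3263429/548120 ≈ 5.9539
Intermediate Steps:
Q(t) = 69 + t² (Q(t) = t² + 69 = 69 + t²)
Q(18)/4632 + 4167/710 = (69 + 18²)/4632 + 4167/710 = (69 + 324)*(1/4632) + 4167*(1/710) = 393*(1/4632) + 4167/710 = 131/1544 + 4167/710 = 3263429/548120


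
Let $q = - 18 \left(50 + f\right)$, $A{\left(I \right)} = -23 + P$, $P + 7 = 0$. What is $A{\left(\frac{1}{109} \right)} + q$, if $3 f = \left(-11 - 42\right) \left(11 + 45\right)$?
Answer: $16878$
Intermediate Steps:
$P = -7$ ($P = -7 + 0 = -7$)
$f = - \frac{2968}{3}$ ($f = \frac{\left(-11 - 42\right) \left(11 + 45\right)}{3} = \frac{\left(-53\right) 56}{3} = \frac{1}{3} \left(-2968\right) = - \frac{2968}{3} \approx -989.33$)
$A{\left(I \right)} = -30$ ($A{\left(I \right)} = -23 - 7 = -30$)
$q = 16908$ ($q = - 18 \left(50 - \frac{2968}{3}\right) = \left(-18\right) \left(- \frac{2818}{3}\right) = 16908$)
$A{\left(\frac{1}{109} \right)} + q = -30 + 16908 = 16878$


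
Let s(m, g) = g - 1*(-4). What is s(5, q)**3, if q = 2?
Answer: 216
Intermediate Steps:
s(m, g) = 4 + g (s(m, g) = g + 4 = 4 + g)
s(5, q)**3 = (4 + 2)**3 = 6**3 = 216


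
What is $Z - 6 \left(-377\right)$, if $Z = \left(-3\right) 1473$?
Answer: $-2157$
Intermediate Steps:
$Z = -4419$
$Z - 6 \left(-377\right) = -4419 - 6 \left(-377\right) = -4419 - -2262 = -4419 + 2262 = -2157$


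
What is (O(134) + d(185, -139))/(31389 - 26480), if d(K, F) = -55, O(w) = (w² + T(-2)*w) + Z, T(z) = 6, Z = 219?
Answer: 18924/4909 ≈ 3.8550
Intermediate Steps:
O(w) = 219 + w² + 6*w (O(w) = (w² + 6*w) + 219 = 219 + w² + 6*w)
(O(134) + d(185, -139))/(31389 - 26480) = ((219 + 134² + 6*134) - 55)/(31389 - 26480) = ((219 + 17956 + 804) - 55)/4909 = (18979 - 55)*(1/4909) = 18924*(1/4909) = 18924/4909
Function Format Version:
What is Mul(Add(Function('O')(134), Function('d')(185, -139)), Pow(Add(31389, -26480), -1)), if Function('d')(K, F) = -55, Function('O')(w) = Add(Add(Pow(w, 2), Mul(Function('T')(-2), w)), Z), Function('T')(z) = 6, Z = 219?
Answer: Rational(18924, 4909) ≈ 3.8550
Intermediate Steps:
Function('O')(w) = Add(219, Pow(w, 2), Mul(6, w)) (Function('O')(w) = Add(Add(Pow(w, 2), Mul(6, w)), 219) = Add(219, Pow(w, 2), Mul(6, w)))
Mul(Add(Function('O')(134), Function('d')(185, -139)), Pow(Add(31389, -26480), -1)) = Mul(Add(Add(219, Pow(134, 2), Mul(6, 134)), -55), Pow(Add(31389, -26480), -1)) = Mul(Add(Add(219, 17956, 804), -55), Pow(4909, -1)) = Mul(Add(18979, -55), Rational(1, 4909)) = Mul(18924, Rational(1, 4909)) = Rational(18924, 4909)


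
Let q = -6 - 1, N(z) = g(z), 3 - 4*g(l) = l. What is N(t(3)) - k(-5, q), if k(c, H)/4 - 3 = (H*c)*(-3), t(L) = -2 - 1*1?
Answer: 819/2 ≈ 409.50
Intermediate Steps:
t(L) = -3 (t(L) = -2 - 1 = -3)
g(l) = ¾ - l/4
N(z) = ¾ - z/4
q = -7
k(c, H) = 12 - 12*H*c (k(c, H) = 12 + 4*((H*c)*(-3)) = 12 + 4*(-3*H*c) = 12 - 12*H*c)
N(t(3)) - k(-5, q) = (¾ - ¼*(-3)) - (12 - 12*(-7)*(-5)) = (¾ + ¾) - (12 - 420) = 3/2 - 1*(-408) = 3/2 + 408 = 819/2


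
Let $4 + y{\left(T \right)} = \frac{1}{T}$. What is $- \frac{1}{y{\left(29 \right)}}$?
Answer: $\frac{29}{115} \approx 0.25217$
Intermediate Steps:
$y{\left(T \right)} = -4 + \frac{1}{T}$
$- \frac{1}{y{\left(29 \right)}} = - \frac{1}{-4 + \frac{1}{29}} = - \frac{1}{- \frac{115}{29}} = \left(-1\right) \left(- \frac{29}{115}\right) = \frac{29}{115}$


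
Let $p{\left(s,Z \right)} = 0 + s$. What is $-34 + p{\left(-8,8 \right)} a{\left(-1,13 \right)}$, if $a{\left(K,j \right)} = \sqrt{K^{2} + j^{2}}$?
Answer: $-34 - 8 \sqrt{170} \approx -138.31$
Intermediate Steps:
$p{\left(s,Z \right)} = s$
$-34 + p{\left(-8,8 \right)} a{\left(-1,13 \right)} = -34 - 8 \sqrt{\left(-1\right)^{2} + 13^{2}} = -34 - 8 \sqrt{1 + 169} = -34 - 8 \sqrt{170}$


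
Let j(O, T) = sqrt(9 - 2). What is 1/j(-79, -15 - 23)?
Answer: sqrt(7)/7 ≈ 0.37796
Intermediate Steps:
j(O, T) = sqrt(7)
1/j(-79, -15 - 23) = 1/(sqrt(7)) = sqrt(7)/7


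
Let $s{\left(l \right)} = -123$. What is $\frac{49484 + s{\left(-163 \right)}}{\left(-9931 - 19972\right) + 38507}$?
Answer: $\frac{49361}{8604} \approx 5.737$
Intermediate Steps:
$\frac{49484 + s{\left(-163 \right)}}{\left(-9931 - 19972\right) + 38507} = \frac{49484 - 123}{\left(-9931 - 19972\right) + 38507} = \frac{49361}{-29903 + 38507} = \frac{49361}{8604}$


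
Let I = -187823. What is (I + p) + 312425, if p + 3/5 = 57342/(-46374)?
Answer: 4815173318/38645 ≈ 1.2460e+5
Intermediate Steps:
p = -70972/38645 (p = -3/5 + 57342/(-46374) = -3/5 + 57342*(-1/46374) = -3/5 - 9557/7729 = -70972/38645 ≈ -1.8365)
(I + p) + 312425 = (-187823 - 70972/38645) + 312425 = -7258490807/38645 + 312425 = 4815173318/38645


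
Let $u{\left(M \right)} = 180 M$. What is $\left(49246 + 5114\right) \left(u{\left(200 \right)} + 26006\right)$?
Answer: $3370646160$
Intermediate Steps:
$\left(49246 + 5114\right) \left(u{\left(200 \right)} + 26006\right) = \left(49246 + 5114\right) \left(180 \cdot 200 + 26006\right) = 54360 \left(36000 + 26006\right) = 54360 \cdot 62006 = 3370646160$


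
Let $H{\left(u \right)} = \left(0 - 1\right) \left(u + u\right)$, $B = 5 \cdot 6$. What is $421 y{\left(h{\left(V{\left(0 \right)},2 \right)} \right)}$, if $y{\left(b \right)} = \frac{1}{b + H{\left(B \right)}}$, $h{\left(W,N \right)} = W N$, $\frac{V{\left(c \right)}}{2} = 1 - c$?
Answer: $- \frac{421}{56} \approx -7.5179$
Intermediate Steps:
$B = 30$
$H{\left(u \right)} = - 2 u$
$V{\left(c \right)} = 2 - 2 c$ ($V{\left(c \right)} = 2 \left(1 - c\right) = 2 - 2 c$)
$h{\left(W,N \right)} = N W$
$y{\left(b \right)} = \frac{1}{-60 + b}$ ($y{\left(b \right)} = \frac{1}{b - 60} = \frac{1}{-60 + b}$)
$421 y{\left(h{\left(V{\left(0 \right)},2 \right)} \right)} = \frac{421}{-60 + 2 \left(2 - 0\right)} = \frac{421}{-60 + 2 \left(2 + 0\right)} = \frac{421}{-60 + 2 \cdot 2} = \frac{421}{-60 + 4} = \frac{421}{-56} = 421 \left(- \frac{1}{56}\right) = - \frac{421}{56}$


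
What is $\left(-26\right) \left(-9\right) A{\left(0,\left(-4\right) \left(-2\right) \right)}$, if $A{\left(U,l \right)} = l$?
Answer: $1872$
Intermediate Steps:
$\left(-26\right) \left(-9\right) A{\left(0,\left(-4\right) \left(-2\right) \right)} = \left(-26\right) \left(-9\right) \left(\left(-4\right) \left(-2\right)\right) = 234 \cdot 8 = 1872$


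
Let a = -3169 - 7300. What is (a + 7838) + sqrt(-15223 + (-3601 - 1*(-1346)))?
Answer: -2631 + 3*I*sqrt(1942) ≈ -2631.0 + 132.2*I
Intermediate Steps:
a = -10469
(a + 7838) + sqrt(-15223 + (-3601 - 1*(-1346))) = (-10469 + 7838) + sqrt(-15223 + (-3601 - 1*(-1346))) = -2631 + sqrt(-15223 + (-3601 + 1346)) = -2631 + sqrt(-15223 - 2255) = -2631 + sqrt(-17478) = -2631 + 3*I*sqrt(1942)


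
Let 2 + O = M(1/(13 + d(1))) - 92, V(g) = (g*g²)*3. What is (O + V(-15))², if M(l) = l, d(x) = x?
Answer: 20467594225/196 ≈ 1.0443e+8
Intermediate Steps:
V(g) = 3*g³ (V(g) = g³*3 = 3*g³)
O = -1315/14 (O = -2 + (1/(13 + 1) - 92) = -2 + (1/14 - 92) = -2 - 1287/14 = -1315/14 ≈ -93.929)
(O + V(-15))² = (-1315/14 + 3*(-15)³)² = (-1315/14 + 3*(-3375))² = (-1315/14 - 10125)² = (-143065/14)² = 20467594225/196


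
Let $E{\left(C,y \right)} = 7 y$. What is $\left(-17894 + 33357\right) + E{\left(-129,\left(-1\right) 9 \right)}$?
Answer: $15400$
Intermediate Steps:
$\left(-17894 + 33357\right) + E{\left(-129,\left(-1\right) 9 \right)} = \left(-17894 + 33357\right) + 7 \left(\left(-1\right) 9\right) = 15463 + 7 \left(-9\right) = 15463 - 63 = 15400$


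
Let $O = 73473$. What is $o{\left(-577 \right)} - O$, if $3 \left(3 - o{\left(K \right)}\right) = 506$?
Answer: $- \frac{220916}{3} \approx -73639.0$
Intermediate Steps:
$o{\left(K \right)} = - \frac{497}{3}$ ($o{\left(K \right)} = 3 - \frac{506}{3} = - \frac{497}{3}$)
$o{\left(-577 \right)} - O = - \frac{497}{3} - 73473 = - \frac{220916}{3}$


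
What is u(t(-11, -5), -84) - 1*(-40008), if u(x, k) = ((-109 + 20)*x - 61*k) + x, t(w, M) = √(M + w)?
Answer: 45132 - 352*I ≈ 45132.0 - 352.0*I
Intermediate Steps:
u(x, k) = -88*x - 61*k (u(x, k) = (-89*x - 61*k) + x = -88*x - 61*k)
u(t(-11, -5), -84) - 1*(-40008) = (-88*√(-5 - 11) - 61*(-84)) - 1*(-40008) = (-352*I + 5124) + 40008 = (5124 - 352*I) + 40008 = 45132 - 352*I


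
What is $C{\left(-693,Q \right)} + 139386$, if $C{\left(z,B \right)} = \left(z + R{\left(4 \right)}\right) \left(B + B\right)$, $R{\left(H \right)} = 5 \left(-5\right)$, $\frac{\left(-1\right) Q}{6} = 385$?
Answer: $3456546$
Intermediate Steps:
$Q = -2310$ ($Q = \left(-6\right) 385 = -2310$)
$R{\left(H \right)} = -25$
$C{\left(z,B \right)} = 2 B \left(-25 + z\right)$ ($C{\left(z,B \right)} = \left(z - 25\right) \left(B + B\right) = \left(-25 + z\right) 2 B = 2 B \left(-25 + z\right)$)
$C{\left(-693,Q \right)} + 139386 = 2 \left(-2310\right) \left(-25 - 693\right) + 139386 = 2 \left(-2310\right) \left(-718\right) + 139386 = 3317160 + 139386 = 3456546$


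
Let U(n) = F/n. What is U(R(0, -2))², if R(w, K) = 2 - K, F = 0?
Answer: 0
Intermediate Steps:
U(n) = 0 (U(n) = 0/n = 0)
U(R(0, -2))² = 0² = 0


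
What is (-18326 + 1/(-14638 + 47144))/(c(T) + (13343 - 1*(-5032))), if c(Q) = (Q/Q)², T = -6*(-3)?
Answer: -595704955/597330256 ≈ -0.99728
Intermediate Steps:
T = 18
c(Q) = 1 (c(Q) = 1² = 1)
(-18326 + 1/(-14638 + 47144))/(c(T) + (13343 - 1*(-5032))) = (-18326 + 1/(-14638 + 47144))/(1 + (13343 - 1*(-5032))) = (-18326 + 1/32506)/(1 + (13343 + 5032)) = (-18326 + 1/32506)/(1 + 18375) = -595704955/32506/18376 = -595704955/32506*1/18376 = -595704955/597330256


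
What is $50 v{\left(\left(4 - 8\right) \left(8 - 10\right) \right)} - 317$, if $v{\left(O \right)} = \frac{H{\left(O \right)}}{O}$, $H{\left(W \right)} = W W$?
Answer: $83$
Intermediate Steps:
$H{\left(W \right)} = W^{2}$
$v{\left(O \right)} = O$ ($v{\left(O \right)} = \frac{O^{2}}{O} = O$)
$50 v{\left(\left(4 - 8\right) \left(8 - 10\right) \right)} - 317 = 50 \left(4 - 8\right) \left(8 - 10\right) - 317 = 50 \left(\left(-4\right) \left(-2\right)\right) - 317 = 50 \cdot 8 - 317 = 400 - 317 = 83$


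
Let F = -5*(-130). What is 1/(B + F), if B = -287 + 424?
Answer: 1/787 ≈ 0.0012706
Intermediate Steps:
B = 137
F = 650
1/(B + F) = 1/(137 + 650) = 1/787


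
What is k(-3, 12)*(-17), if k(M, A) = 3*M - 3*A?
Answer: 765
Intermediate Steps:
k(M, A) = -3*A + 3*M
k(-3, 12)*(-17) = (-3*12 + 3*(-3))*(-17) = (-36 - 9)*(-17) = -45*(-17) = 765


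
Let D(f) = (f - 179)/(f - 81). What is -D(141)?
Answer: 19/30 ≈ 0.63333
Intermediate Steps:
D(f) = (-179 + f)/(-81 + f)
-D(141) = -(-179 + 141)/(-81 + 141) = -(-38)/60 = -1*(-19/30) = 19/30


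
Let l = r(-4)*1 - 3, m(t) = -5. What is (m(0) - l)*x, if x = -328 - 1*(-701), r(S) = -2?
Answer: 0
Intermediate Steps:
x = 373 (x = -328 + 701 = 373)
l = -5 (l = -2*1 - 3 = -2 - 3 = -5)
(m(0) - l)*x = (-5 - 1*(-5))*373 = (-5 + 5)*373 = 0*373 = 0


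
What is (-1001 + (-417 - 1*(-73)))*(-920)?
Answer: 1237400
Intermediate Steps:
(-1001 + (-417 - 1*(-73)))*(-920) = (-1001 + (-417 + 73))*(-920) = (-1001 - 344)*(-920) = -1345*(-920) = 1237400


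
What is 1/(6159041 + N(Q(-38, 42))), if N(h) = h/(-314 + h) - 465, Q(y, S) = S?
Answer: 136/837566315 ≈ 1.6238e-7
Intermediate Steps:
N(h) = -465 + h/(-314 + h) (N(h) = h/(-314 + h) - 465 = -465 + h/(-314 + h))
1/(6159041 + N(Q(-38, 42))) = 1/(6159041 + 2*(73005 - 232*42)/(-314 + 42)) = 1/(6159041 + 2*(73005 - 9744)/(-272)) = 1/(6159041 + 2*(-1/272)*63261) = 1/(6159041 - 63261/136) = 1/(837566315/136) = 136/837566315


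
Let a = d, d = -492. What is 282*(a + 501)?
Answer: 2538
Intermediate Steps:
a = -492
282*(a + 501) = 282*(-492 + 501) = 282*9 = 2538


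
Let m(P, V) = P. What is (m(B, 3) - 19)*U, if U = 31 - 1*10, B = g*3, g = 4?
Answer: -147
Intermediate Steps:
B = 12 (B = 4*3 = 12)
U = 21 (U = 31 - 10 = 21)
(m(B, 3) - 19)*U = (12 - 19)*21 = -7*21 = -147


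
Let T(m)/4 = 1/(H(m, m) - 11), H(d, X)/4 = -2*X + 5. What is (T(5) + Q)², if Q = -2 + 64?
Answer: 3678724/961 ≈ 3828.0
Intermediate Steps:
H(d, X) = 20 - 8*X (H(d, X) = 4*(-2*X + 5) = 4*(5 - 2*X) = 20 - 8*X)
Q = 62
T(m) = 4/(9 - 8*m) (T(m) = 4/((20 - 8*m) - 11) = 4/(9 - 8*m))
(T(5) + Q)² = (-4/(-9 + 8*5) + 62)² = (-4/(-9 + 40) + 62)² = (-4/31 + 62)² = (1918/31)² = 3678724/961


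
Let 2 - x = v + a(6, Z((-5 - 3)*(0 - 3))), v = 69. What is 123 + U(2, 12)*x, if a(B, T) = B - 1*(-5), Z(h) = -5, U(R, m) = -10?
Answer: 903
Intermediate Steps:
a(B, T) = 5 + B (a(B, T) = B + 5 = 5 + B)
x = -78 (x = 2 - (69 + (5 + 6)) = 2 - (69 + 11) = 2 - 1*80 = 2 - 80 = -78)
123 + U(2, 12)*x = 123 - 10*(-78) = 123 + 780 = 903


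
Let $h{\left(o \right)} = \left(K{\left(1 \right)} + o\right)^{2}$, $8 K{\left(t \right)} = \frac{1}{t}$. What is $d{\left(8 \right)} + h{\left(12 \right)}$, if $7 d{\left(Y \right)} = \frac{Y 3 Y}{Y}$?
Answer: $\frac{67399}{448} \approx 150.44$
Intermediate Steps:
$K{\left(t \right)} = \frac{1}{8 t}$
$h{\left(o \right)} = \left(\frac{1}{8} + o\right)^{2}$ ($h{\left(o \right)} = \left(\frac{1}{8 \cdot 1} + o\right)^{2} = \left(\frac{1}{8} \cdot 1 + o\right)^{2} = \left(\frac{1}{8} + o\right)^{2}$)
$d{\left(Y \right)} = \frac{3 Y}{7}$ ($d{\left(Y \right)} = \frac{Y 3 Y \frac{1}{Y}}{7} = \frac{3 Y Y \frac{1}{Y}}{7} = \frac{3 Y^{2} \frac{1}{Y}}{7} = \frac{3 Y}{7}$)
$d{\left(8 \right)} + h{\left(12 \right)} = \frac{3}{7} \cdot 8 + \frac{\left(1 + 8 \cdot 12\right)^{2}}{64} = \frac{24}{7} + \frac{\left(1 + 96\right)^{2}}{64} = \frac{24}{7} + \frac{97^{2}}{64} = \frac{24}{7} + \frac{1}{64} \cdot 9409 = \frac{24}{7} + \frac{9409}{64} = \frac{67399}{448}$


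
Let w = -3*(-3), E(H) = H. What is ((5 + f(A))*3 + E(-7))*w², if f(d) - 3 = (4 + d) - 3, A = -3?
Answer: 891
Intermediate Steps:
w = 9
f(d) = 4 + d (f(d) = 3 + ((4 + d) - 3) = 3 + (1 + d) = 4 + d)
((5 + f(A))*3 + E(-7))*w² = ((5 + (4 - 3))*3 - 7)*9² = ((5 + 1)*3 - 7)*81 = (6*3 - 7)*81 = (18 - 7)*81 = 11*81 = 891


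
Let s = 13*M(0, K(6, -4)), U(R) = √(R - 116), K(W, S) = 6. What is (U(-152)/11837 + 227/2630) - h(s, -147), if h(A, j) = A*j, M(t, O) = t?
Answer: 227/2630 + 2*I*√67/11837 ≈ 0.086312 + 0.001383*I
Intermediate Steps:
U(R) = √(-116 + R)
s = 0 (s = 13*0 = 0)
(U(-152)/11837 + 227/2630) - h(s, -147) = (√(-116 - 152)/11837 + 227/2630) - 0*(-147) = (√(-268)*(1/11837) + 227*(1/2630)) - 1*0 = ((2*I*√67)*(1/11837) + 227/2630) + 0 = (2*I*√67/11837 + 227/2630) + 0 = (227/2630 + 2*I*√67/11837) + 0 = 227/2630 + 2*I*√67/11837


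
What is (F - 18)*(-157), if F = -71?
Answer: 13973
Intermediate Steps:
(F - 18)*(-157) = (-71 - 18)*(-157) = -89*(-157) = 13973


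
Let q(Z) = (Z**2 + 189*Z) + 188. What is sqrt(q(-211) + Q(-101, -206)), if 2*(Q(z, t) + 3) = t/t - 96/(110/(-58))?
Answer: sqrt(58718990)/110 ≈ 69.662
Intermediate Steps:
Q(z, t) = 2509/110 (Q(z, t) = -3 + (t/t - 96/(110/(-58)))/2 = -3 + (1 - 96/(110*(-1/58)))/2 = -3 + (1 - 96/(-55/29))/2 = -3 + (1 - 96*(-29/55))/2 = -3 + (1 + 2784/55)/2 = -3 + (1/2)*(2839/55) = -3 + 2839/110 = 2509/110)
q(Z) = 188 + Z**2 + 189*Z
sqrt(q(-211) + Q(-101, -206)) = sqrt((188 + (-211)**2 + 189*(-211)) + 2509/110) = sqrt((188 + 44521 - 39879) + 2509/110) = sqrt(4830 + 2509/110) = sqrt(533809/110) = sqrt(58718990)/110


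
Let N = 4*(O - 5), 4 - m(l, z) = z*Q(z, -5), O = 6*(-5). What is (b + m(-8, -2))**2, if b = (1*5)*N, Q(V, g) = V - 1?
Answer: 492804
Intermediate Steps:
O = -30
Q(V, g) = -1 + V
m(l, z) = 4 - z*(-1 + z)
N = -140 (N = 4*(-30 - 5) = 4*(-35) = -140)
b = -700 (b = (1*5)*(-140) = 5*(-140) = -700)
(b + m(-8, -2))**2 = (-700 + (4 - 1*(-2)*(-1 - 2)))**2 = (-700 + (4 - 1*(-2)*(-3)))**2 = (-700 + (4 - 6))**2 = (-700 - 2)**2 = (-702)**2 = 492804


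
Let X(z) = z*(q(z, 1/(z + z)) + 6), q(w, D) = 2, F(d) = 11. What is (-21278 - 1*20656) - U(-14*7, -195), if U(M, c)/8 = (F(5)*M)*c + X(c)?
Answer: -1711134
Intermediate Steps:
X(z) = 8*z (X(z) = z*(2 + 6) = z*8 = 8*z)
U(M, c) = 64*c + 88*M*c (U(M, c) = 8*((11*M)*c + 8*c) = 8*(11*M*c + 8*c) = 8*(8*c + 11*M*c) = 64*c + 88*M*c)
(-21278 - 1*20656) - U(-14*7, -195) = (-21278 - 1*20656) - 8*(-195)*(8 + 11*(-14*7)) = (-21278 - 20656) - 8*(-195)*(8 + 11*(-98)) = -41934 - 8*(-195)*(8 - 1078) = -41934 - 8*(-195)*(-1070) = -41934 - 1*1669200 = -41934 - 1669200 = -1711134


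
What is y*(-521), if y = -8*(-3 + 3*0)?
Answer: -12504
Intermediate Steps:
y = 24 (y = -8*(-3 + 0) = -8*(-3) = 24)
y*(-521) = 24*(-521) = -12504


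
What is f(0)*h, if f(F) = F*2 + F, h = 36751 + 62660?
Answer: 0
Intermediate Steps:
h = 99411
f(F) = 3*F (f(F) = 2*F + F = 3*F)
f(0)*h = (3*0)*99411 = 0*99411 = 0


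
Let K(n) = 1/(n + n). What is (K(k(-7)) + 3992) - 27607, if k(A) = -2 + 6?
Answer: -188919/8 ≈ -23615.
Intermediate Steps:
k(A) = 4
K(n) = 1/(2*n)
(K(k(-7)) + 3992) - 27607 = ((½)/4 + 3992) - 27607 = ((½)*(¼) + 3992) - 27607 = (⅛ + 3992) - 27607 = 31937/8 - 27607 = -188919/8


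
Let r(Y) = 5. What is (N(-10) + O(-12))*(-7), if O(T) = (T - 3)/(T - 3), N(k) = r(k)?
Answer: -42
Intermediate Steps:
N(k) = 5
O(T) = 1 (O(T) = (-3 + T)/(-3 + T) = 1)
(N(-10) + O(-12))*(-7) = (5 + 1)*(-7) = 6*(-7) = -42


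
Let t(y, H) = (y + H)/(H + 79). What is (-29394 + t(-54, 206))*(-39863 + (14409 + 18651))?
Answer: 2999456306/15 ≈ 1.9996e+8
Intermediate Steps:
t(y, H) = (H + y)/(79 + H)
(-29394 + t(-54, 206))*(-39863 + (14409 + 18651)) = (-29394 + (206 - 54)/(79 + 206))*(-39863 + (14409 + 18651)) = (-29394 + 152/285)*(-39863 + 33060) = (-29394 + (1/285)*152)*(-6803) = (-29394 + 8/15)*(-6803) = -440902/15*(-6803) = 2999456306/15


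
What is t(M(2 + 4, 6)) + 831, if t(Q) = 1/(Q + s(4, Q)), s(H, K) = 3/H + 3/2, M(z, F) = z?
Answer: 27427/33 ≈ 831.12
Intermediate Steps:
s(H, K) = 3/2 + 3/H (s(H, K) = 3/H + 3*(1/2) = 3/H + 3/2 = 3/2 + 3/H)
t(Q) = 1/(9/4 + Q) (t(Q) = 1/(Q + (3/2 + 3/4)) = 1/(Q + 9/4) = 1/(9/4 + Q))
t(M(2 + 4, 6)) + 831 = 4/(9 + 4*(2 + 4)) + 831 = 4/(9 + 4*6) + 831 = 4/(9 + 24) + 831 = 4/33 + 831 = 27427/33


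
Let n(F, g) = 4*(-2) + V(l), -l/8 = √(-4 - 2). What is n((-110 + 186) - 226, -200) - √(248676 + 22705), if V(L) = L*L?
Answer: -392 - √271381 ≈ -912.94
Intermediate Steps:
l = -8*I*√6 (l = -8*√(-4 - 2) = -8*I*√6 ≈ -19.596*I)
V(L) = L²
n(F, g) = -392 (n(F, g) = 4*(-2) + (-8*I*√6)² = -8 - 384 = -392)
n((-110 + 186) - 226, -200) - √(248676 + 22705) = -392 - √(248676 + 22705) = -392 - √271381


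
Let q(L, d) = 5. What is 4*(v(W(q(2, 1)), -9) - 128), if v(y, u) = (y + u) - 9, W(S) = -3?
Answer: -596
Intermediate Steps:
v(y, u) = -9 + u + y (v(y, u) = (u + y) - 9 = -9 + u + y)
4*(v(W(q(2, 1)), -9) - 128) = 4*((-9 - 9 - 3) - 128) = 4*(-21 - 128) = 4*(-149) = -596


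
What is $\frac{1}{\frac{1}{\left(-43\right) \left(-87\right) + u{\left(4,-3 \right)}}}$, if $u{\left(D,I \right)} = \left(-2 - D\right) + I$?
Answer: $3732$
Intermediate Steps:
$u{\left(D,I \right)} = -2 + I - D$
$\frac{1}{\frac{1}{\left(-43\right) \left(-87\right) + u{\left(4,-3 \right)}}} = \frac{1}{\frac{1}{\left(-43\right) \left(-87\right) - 9}} = \frac{1}{\frac{1}{3741 - 9}} = \frac{1}{\frac{1}{3732}} = 3732$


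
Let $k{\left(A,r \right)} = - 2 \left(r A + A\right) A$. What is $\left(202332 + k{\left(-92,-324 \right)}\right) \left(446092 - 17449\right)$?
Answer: $2430438386868$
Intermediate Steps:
$k{\left(A,r \right)} = A \left(- 2 A - 2 A r\right)$ ($k{\left(A,r \right)} = - 2 \left(A r + A\right) A = - 2 \left(A + A r\right) A = \left(- 2 A - 2 A r\right) A = A \left(- 2 A - 2 A r\right)$)
$\left(202332 + k{\left(-92,-324 \right)}\right) \left(446092 - 17449\right) = \left(202332 + 2 \left(-92\right)^{2} \left(-1 - -324\right)\right) \left(446092 - 17449\right) = \left(202332 + 2 \cdot 8464 \left(-1 + 324\right)\right) 428643 = \left(202332 + 2 \cdot 8464 \cdot 323\right) 428643 = \left(202332 + 5467744\right) 428643 = 5670076 \cdot 428643 = 2430438386868$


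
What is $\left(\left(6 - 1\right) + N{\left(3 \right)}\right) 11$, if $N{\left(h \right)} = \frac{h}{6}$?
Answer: $\frac{121}{2} \approx 60.5$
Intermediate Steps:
$N{\left(h \right)} = \frac{h}{6}$ ($N{\left(h \right)} = h \frac{1}{6} = \frac{h}{6}$)
$\left(\left(6 - 1\right) + N{\left(3 \right)}\right) 11 = \left(\left(6 - 1\right) + \frac{1}{6} \cdot 3\right) 11 = \left(\left(6 - 1\right) + \frac{1}{2}\right) 11 = \left(5 + \frac{1}{2}\right) 11 = \frac{11}{2} \cdot 11 = \frac{121}{2}$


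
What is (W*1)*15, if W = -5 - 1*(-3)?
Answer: -30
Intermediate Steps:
W = -2 (W = -5 + 3 = -2)
(W*1)*15 = -2*1*15 = -2*15 = -30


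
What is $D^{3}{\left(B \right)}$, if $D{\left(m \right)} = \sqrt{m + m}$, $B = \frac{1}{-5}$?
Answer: $- \frac{2 i \sqrt{10}}{25} \approx - 0.25298 i$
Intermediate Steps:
$B = - \frac{1}{5} \approx -0.2$
$D{\left(m \right)} = \sqrt{2} \sqrt{m}$ ($D{\left(m \right)} = \sqrt{2 m} = \sqrt{2} \sqrt{m}$)
$D^{3}{\left(B \right)} = \left(\sqrt{2} \sqrt{- \frac{1}{5}}\right)^{3} = \left(\sqrt{2} \frac{i \sqrt{5}}{5}\right)^{3} = \left(\frac{i \sqrt{10}}{5}\right)^{3} = - \frac{2 i \sqrt{10}}{25}$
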